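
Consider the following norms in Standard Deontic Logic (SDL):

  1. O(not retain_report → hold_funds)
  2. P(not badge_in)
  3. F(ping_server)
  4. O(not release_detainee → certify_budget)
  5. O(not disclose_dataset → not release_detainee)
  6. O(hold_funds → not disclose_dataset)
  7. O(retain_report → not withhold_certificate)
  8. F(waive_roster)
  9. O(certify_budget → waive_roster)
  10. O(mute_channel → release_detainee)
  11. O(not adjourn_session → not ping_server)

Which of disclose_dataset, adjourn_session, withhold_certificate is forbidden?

Premise 8, F(waive_roster), is equivalent to O(not waive_roster).
Premise 9, O(certify_budget → waive_roster), contraposes to O(not waive_roster → not certify_budget); with O(not waive_roster) we get O(not certify_budget).
Premise 4 is O(not release_detainee → certify_budget); contrapositively O(not certify_budget → release_detainee). Since O(not certify_budget) holds, K gives O(release_detainee).
The contrapositive of premise 5 (O(not disclose_dataset → not release_detainee)) is O(release_detainee → disclose_dataset), and O(release_detainee) is already established, so O(disclose_dataset).
Premise 6 is O(hold_funds → not disclose_dataset); contrapositively O(disclose_dataset → not hold_funds). Since O(disclose_dataset) holds, K gives O(not hold_funds).
Premise 1, O(not retain_report → hold_funds), contraposes to O(not hold_funds → retain_report); with O(not hold_funds) we get O(retain_report).
Premise 7 is O(retain_report → not withhold_certificate); since O(retain_report), deontic closure gives O(not withhold_certificate).
So O(not withhold_certificate) holds, i.e. withhold_certificate is forbidden. None of the other listed options is forbidden under the premises.

withhold_certificate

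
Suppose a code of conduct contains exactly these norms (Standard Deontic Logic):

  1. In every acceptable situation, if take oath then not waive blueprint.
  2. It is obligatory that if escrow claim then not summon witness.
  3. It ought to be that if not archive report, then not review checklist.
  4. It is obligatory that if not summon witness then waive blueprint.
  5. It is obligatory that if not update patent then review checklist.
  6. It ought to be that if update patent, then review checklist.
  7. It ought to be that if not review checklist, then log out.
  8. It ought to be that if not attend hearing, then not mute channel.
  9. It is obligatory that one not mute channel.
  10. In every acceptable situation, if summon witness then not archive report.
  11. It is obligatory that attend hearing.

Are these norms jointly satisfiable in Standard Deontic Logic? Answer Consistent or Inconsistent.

Premise 8 is O(¬attend_hearing → ¬mute_channel); even if O(¬mute_channel) held, inferring O(¬attend_hearing) would be affirming the consequent — invalid.
So O(¬attend_hearing) is not derivable, and the apparent clash with O(attend_hearing) does not arise.
A world satisfying every obligation exists (e.g. archive_report=true, attend_hearing=true, escrow_claim=false, log_out=false, mute_channel=false, review_checklist=true, summon_witness=false, take_oath=false, update_patent=false, waive_blueprint=true); no atom is both obligatory and forbidden, so the set is consistent.

Consistent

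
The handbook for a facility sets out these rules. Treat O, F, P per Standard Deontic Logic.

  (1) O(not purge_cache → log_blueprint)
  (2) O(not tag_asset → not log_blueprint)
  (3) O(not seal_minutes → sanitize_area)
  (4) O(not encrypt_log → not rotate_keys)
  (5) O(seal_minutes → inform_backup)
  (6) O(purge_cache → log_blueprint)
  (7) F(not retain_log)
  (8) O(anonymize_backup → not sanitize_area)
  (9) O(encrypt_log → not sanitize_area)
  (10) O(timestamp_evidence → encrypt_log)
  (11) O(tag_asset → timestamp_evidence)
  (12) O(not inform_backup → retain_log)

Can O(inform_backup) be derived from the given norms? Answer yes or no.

Premises 6 and 1 cover both cases: O(purge_cache → log_blueprint) and O(not purge_cache → log_blueprint). Since purge_cache ∨ not purge_cache is a tautology, O(log_blueprint) follows.
Premise 2, O(not tag_asset → not log_blueprint), contraposes to O(log_blueprint → tag_asset); with O(log_blueprint) we get O(tag_asset).
With premise 11, O(tag_asset → timestamp_evidence), the K-axiom yields O(timestamp_evidence).
Premise 10 is O(timestamp_evidence → encrypt_log); since O(timestamp_evidence), deontic closure gives O(encrypt_log).
From O(encrypt_log) and premise 9, O(encrypt_log → not sanitize_area), we obtain O(not sanitize_area).
Premise 3, O(not seal_minutes → sanitize_area), contraposes to O(not sanitize_area → seal_minutes); with O(not sanitize_area) we get O(seal_minutes).
Premise 5 is O(seal_minutes → inform_backup); since O(seal_minutes), deontic closure gives O(inform_backup).
Premises 4, 7, 8, 12 do not contribute to this derivation.
So O(inform_backup) follows.

Yes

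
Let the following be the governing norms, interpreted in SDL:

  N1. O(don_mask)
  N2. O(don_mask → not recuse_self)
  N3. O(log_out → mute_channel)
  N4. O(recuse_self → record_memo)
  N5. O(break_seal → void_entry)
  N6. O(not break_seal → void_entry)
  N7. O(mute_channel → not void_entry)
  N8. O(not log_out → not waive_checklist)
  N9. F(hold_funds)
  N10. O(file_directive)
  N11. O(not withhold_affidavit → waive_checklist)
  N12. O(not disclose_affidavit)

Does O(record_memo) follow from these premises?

Premise 4 is O(recuse_self → record_memo), but O(recuse_self) is not derivable from the premises, so it does not yield O(record_memo).
No other premise forces O(record_memo). An ideal world satisfying every premise can still have record_memo false, so O(record_memo) is not derivable.

No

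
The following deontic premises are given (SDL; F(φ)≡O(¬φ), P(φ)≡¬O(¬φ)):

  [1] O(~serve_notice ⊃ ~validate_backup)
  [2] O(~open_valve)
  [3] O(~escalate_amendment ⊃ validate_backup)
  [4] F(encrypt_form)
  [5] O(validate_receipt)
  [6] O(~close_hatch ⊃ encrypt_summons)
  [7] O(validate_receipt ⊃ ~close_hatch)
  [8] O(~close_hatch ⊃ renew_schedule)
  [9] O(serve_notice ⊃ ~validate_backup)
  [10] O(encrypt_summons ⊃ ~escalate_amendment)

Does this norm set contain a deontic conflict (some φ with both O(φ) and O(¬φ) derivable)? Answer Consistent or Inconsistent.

Premises 1 and 9 are O(~serve_notice ⊃ ~validate_backup) and O(serve_notice ⊃ ~validate_backup); every ideal world satisfies ~serve_notice or serve_notice, so in either case ~validate_backup holds — hence O(~validate_backup).
Premise 3 is O(~escalate_amendment ⊃ validate_backup); contrapositively O(~validate_backup ⊃ escalate_amendment). Since O(~validate_backup) holds, K gives O(escalate_amendment).
The contrapositive of premise 10 (O(encrypt_summons ⊃ ~escalate_amendment)) is O(escalate_amendment ⊃ ~encrypt_summons), and O(escalate_amendment) is already established, so O(~encrypt_summons).
Premise 6 is O(~close_hatch ⊃ encrypt_summons); contrapositively O(~encrypt_summons ⊃ close_hatch). Since O(~encrypt_summons) holds, K gives O(close_hatch).
Premise 7, O(validate_receipt ⊃ ~close_hatch), contraposes to O(close_hatch ⊃ ~validate_receipt); with O(close_hatch) we get O(~validate_receipt).
Yet premise 5 states O(validate_receipt).
We now have both O(~validate_receipt) and O(validate_receipt) — validate_receipt is simultaneously obligatory and forbidden, violating the D-axiom.

Inconsistent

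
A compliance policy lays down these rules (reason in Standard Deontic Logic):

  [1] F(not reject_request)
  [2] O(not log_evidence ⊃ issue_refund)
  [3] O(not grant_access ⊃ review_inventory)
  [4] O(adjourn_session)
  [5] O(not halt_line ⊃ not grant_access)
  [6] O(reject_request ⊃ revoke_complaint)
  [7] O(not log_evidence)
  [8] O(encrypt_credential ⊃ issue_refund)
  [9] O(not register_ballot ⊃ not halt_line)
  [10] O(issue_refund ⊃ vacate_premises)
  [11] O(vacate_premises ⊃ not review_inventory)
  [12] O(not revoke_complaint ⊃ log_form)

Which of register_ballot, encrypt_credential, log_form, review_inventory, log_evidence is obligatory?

Premise 7 states O(not log_evidence) outright.
From O(not log_evidence) and premise 2, O(not log_evidence ⊃ issue_refund), we obtain O(issue_refund).
Applying K to premise 10 (O(issue_refund ⊃ vacate_premises)) and O(issue_refund) yields O(vacate_premises).
With premise 11, O(vacate_premises ⊃ not review_inventory), the K-axiom yields O(not review_inventory).
Premise 3 is O(not grant_access ⊃ review_inventory); contrapositively O(not review_inventory ⊃ grant_access). Since O(not review_inventory) holds, K gives O(grant_access).
Premise 5 is O(not halt_line ⊃ not grant_access); contrapositively O(grant_access ⊃ halt_line). Since O(grant_access) holds, K gives O(halt_line).
Premise 9 is O(not register_ballot ⊃ not halt_line); contrapositively O(halt_line ⊃ register_ballot). Since O(halt_line) holds, K gives O(register_ballot).
So O(register_ballot) holds — register_ballot is obligatory. None of the other listed options is made obligatory by any chain of premises.

register_ballot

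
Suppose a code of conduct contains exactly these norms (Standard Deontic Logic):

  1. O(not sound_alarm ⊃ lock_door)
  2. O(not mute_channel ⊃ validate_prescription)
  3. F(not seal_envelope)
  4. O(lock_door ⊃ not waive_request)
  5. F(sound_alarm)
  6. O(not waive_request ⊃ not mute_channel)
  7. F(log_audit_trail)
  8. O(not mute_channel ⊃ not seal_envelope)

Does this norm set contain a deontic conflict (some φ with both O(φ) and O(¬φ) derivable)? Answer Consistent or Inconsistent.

F(not seal_envelope) at premise 3 means O(seal_envelope).
The contrapositive of premise 8 (O(not mute_channel ⊃ not seal_envelope)) is O(seal_envelope ⊃ mute_channel), and O(seal_envelope) is already established, so O(mute_channel).
Premise 6, O(not waive_request ⊃ not mute_channel), contraposes to O(mute_channel ⊃ waive_request); with O(mute_channel) we get O(waive_request).
The contrapositive of premise 4 (O(lock_door ⊃ not waive_request)) is O(waive_request ⊃ not lock_door), and O(waive_request) is already established, so O(not lock_door).
The contrapositive of premise 1 (O(not sound_alarm ⊃ lock_door)) is O(not lock_door ⊃ sound_alarm), and O(not lock_door) is already established, so O(sound_alarm).
But premise 5, F(sound_alarm), means O(not sound_alarm).
We now have both O(sound_alarm) and O(not sound_alarm) — sound_alarm is simultaneously obligatory and forbidden, violating the D-axiom.

Inconsistent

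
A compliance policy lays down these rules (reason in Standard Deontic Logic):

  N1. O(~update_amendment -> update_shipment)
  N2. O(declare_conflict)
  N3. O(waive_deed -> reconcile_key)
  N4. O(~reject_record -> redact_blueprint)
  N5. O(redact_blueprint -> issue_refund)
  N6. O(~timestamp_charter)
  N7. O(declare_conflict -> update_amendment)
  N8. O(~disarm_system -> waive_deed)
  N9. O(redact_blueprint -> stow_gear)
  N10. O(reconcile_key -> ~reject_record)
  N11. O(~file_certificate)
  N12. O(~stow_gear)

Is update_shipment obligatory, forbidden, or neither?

Premise 1 is O(~update_amendment -> update_shipment), but O(~update_amendment) is not derivable from the premises, so it does not yield O(update_shipment).
No premise or chain of K-axiom applications forces O(update_shipment), and none forces O(~update_shipment). So update_shipment is neither obligatory nor forbidden under these norms.

Neither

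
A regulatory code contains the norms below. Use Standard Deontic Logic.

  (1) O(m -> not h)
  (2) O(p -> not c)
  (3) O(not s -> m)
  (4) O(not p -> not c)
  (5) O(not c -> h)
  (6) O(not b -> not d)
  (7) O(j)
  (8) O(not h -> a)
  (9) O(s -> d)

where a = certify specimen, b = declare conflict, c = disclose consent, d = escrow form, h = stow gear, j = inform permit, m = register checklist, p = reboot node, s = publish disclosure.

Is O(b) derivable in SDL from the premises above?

Yes

By case analysis on not p: premise 4 gives O(not p -> not c) and premise 2 gives O(p -> not c), so O(not c) either way.
With premise 5, O(not c -> h), the K-axiom yields O(h).
Premise 1, O(m -> not h), contraposes to O(h -> not m); with O(h) we get O(not m).
Premise 3, O(not s -> m), contraposes to O(not m -> s); with O(not m) we get O(s).
Applying K to premise 9 (O(s -> d)) and O(s) yields O(d).
Premise 6, O(not b -> not d), contraposes to O(d -> b); with O(d) we get O(b).
Premises 7, 8 do not contribute to this derivation.
So O(b) follows.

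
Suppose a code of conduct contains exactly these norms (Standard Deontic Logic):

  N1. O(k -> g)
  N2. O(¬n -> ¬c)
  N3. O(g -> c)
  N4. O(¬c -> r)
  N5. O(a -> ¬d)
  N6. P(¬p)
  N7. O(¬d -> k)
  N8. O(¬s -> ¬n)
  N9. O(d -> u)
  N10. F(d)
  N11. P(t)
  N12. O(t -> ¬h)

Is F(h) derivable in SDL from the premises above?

No

Premise 12 is O(t -> ¬h), but O(t) is not derivable from the premises (the permission P(t) asserts only ¬O(¬t), not O(t)), so it does not yield O(¬h).
No other premise forces O(¬h). An ideal world satisfying every premise can still have h true, so F(h) is not derivable.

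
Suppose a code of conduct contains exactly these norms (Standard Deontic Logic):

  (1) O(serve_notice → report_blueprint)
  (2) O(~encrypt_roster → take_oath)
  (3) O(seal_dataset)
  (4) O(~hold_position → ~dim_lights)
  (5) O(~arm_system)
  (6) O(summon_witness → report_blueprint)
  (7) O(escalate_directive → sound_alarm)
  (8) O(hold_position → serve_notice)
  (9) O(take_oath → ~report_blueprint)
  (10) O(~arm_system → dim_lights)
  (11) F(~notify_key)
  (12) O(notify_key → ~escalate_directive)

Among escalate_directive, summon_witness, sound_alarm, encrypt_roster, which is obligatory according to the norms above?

encrypt_roster

Premise 5 gives O(~arm_system).
Applying K to premise 10 (O(~arm_system → dim_lights)) and O(~arm_system) yields O(dim_lights).
Premise 4 is O(~hold_position → ~dim_lights); contrapositively O(dim_lights → hold_position). Since O(dim_lights) holds, K gives O(hold_position).
From O(hold_position) and premise 8, O(hold_position → serve_notice), we obtain O(serve_notice).
From O(serve_notice) and premise 1, O(serve_notice → report_blueprint), we obtain O(report_blueprint).
The contrapositive of premise 9 (O(take_oath → ~report_blueprint)) is O(report_blueprint → ~take_oath), and O(report_blueprint) is already established, so O(~take_oath).
The contrapositive of premise 2 (O(~encrypt_roster → take_oath)) is O(~take_oath → encrypt_roster), and O(~take_oath) is already established, so O(encrypt_roster).
So O(encrypt_roster) holds — encrypt_roster is obligatory. None of the other listed options is made obligatory by any chain of premises.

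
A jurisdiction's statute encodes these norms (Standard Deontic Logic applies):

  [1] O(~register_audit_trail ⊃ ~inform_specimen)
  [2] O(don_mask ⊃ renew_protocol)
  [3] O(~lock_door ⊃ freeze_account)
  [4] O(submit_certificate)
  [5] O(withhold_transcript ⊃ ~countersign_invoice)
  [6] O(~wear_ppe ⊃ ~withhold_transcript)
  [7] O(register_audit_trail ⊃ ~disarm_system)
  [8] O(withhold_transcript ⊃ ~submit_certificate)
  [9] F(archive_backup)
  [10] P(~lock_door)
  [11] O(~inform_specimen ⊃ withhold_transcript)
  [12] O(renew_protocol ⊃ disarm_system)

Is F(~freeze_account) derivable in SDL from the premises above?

Premise 3 is O(~lock_door ⊃ freeze_account), but O(~lock_door) is not derivable from the premises (the permission P(~lock_door) asserts only ~O(lock_door), not O(~lock_door)), so it does not yield O(freeze_account).
No other premise forces O(freeze_account). An ideal world satisfying every premise can still have ~freeze_account true, so F(~freeze_account) is not derivable.

No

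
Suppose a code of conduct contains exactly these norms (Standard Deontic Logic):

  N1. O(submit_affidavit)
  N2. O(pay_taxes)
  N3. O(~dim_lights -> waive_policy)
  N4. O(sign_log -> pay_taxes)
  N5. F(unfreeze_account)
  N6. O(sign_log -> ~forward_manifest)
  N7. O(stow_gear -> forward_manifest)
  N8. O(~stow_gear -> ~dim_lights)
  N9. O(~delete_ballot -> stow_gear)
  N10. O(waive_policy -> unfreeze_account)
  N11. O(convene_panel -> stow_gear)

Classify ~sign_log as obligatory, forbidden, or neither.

F(unfreeze_account) at premise 5 means O(~unfreeze_account).
Premise 10 is O(waive_policy -> unfreeze_account); contrapositively O(~unfreeze_account -> ~waive_policy). Since O(~unfreeze_account) holds, K gives O(~waive_policy).
Premise 3 is O(~dim_lights -> waive_policy); contrapositively O(~waive_policy -> dim_lights). Since O(~waive_policy) holds, K gives O(dim_lights).
Premise 8 is O(~stow_gear -> ~dim_lights); contrapositively O(dim_lights -> stow_gear). Since O(dim_lights) holds, K gives O(stow_gear).
Premise 7 is O(stow_gear -> forward_manifest); since O(stow_gear), deontic closure gives O(forward_manifest).
Premise 6 is O(sign_log -> ~forward_manifest); contrapositively O(forward_manifest -> ~sign_log). Since O(forward_manifest) holds, K gives O(~sign_log).
Premises 1, 2, 4, 9, 11 do not contribute to this derivation.
Hence ~sign_log is obligatory.

Obligatory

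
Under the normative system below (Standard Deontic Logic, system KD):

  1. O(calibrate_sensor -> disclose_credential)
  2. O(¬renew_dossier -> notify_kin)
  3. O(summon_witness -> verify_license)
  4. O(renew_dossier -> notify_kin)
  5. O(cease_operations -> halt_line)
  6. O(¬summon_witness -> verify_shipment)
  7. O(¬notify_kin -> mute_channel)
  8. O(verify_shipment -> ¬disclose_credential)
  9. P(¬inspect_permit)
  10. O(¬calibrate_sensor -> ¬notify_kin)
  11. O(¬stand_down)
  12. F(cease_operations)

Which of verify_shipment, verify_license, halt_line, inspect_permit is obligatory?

By case analysis on ¬renew_dossier: premise 2 gives O(¬renew_dossier -> notify_kin) and premise 4 gives O(renew_dossier -> notify_kin), so O(notify_kin) either way.
Premise 10, O(¬calibrate_sensor -> ¬notify_kin), contraposes to O(notify_kin -> calibrate_sensor); with O(notify_kin) we get O(calibrate_sensor).
Applying K to premise 1 (O(calibrate_sensor -> disclose_credential)) and O(calibrate_sensor) yields O(disclose_credential).
Premise 8 is O(verify_shipment -> ¬disclose_credential); contrapositively O(disclose_credential -> ¬verify_shipment). Since O(disclose_credential) holds, K gives O(¬verify_shipment).
Premise 6 is O(¬summon_witness -> verify_shipment); contrapositively O(¬verify_shipment -> summon_witness). Since O(¬verify_shipment) holds, K gives O(summon_witness).
Applying K to premise 3 (O(summon_witness -> verify_license)) and O(summon_witness) yields O(verify_license).
So O(verify_license) holds — verify_license is obligatory. None of the other listed options is made obligatory by any chain of premises.

verify_license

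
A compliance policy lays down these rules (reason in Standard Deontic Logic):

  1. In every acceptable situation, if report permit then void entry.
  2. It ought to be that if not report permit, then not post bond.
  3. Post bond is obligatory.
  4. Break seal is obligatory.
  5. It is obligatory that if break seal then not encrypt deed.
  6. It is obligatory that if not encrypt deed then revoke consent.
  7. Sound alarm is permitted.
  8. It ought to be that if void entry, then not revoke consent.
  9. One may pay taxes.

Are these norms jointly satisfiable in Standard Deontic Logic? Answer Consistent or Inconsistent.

Inconsistent

From premise 3 we have O(post_bond).
The contrapositive of premise 2 (O(¬report_permit → ¬post_bond)) is O(post_bond → report_permit), and O(post_bond) is already established, so O(report_permit).
Premise 1 is O(report_permit → void_entry); since O(report_permit), deontic closure gives O(void_entry).
From O(void_entry) and premise 8, O(void_entry → ¬revoke_consent), we obtain O(¬revoke_consent).
Premise 6 is O(¬encrypt_deed → revoke_consent); contrapositively O(¬revoke_consent → encrypt_deed). Since O(¬revoke_consent) holds, K gives O(encrypt_deed).
Premise 5, O(break_seal → ¬encrypt_deed), contraposes to O(encrypt_deed → ¬break_seal); with O(encrypt_deed) we get O(¬break_seal).
Yet premise 4 states O(break_seal).
We now have both O(¬break_seal) and O(break_seal) — break_seal is simultaneously obligatory and forbidden, violating the D-axiom.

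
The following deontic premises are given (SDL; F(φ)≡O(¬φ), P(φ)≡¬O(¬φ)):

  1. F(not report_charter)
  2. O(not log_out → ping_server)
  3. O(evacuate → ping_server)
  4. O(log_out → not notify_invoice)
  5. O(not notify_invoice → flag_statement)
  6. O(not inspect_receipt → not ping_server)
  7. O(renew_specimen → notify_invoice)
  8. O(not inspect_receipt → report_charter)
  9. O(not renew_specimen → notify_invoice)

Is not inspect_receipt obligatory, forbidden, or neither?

Premises 9 and 7 are O(not renew_specimen → notify_invoice) and O(renew_specimen → notify_invoice); every ideal world satisfies not renew_specimen or renew_specimen, so in either case notify_invoice holds — hence O(notify_invoice).
The contrapositive of premise 4 (O(log_out → not notify_invoice)) is O(notify_invoice → not log_out), and O(notify_invoice) is already established, so O(not log_out).
Premise 2 is O(not log_out → ping_server); since O(not log_out), deontic closure gives O(ping_server).
Premise 6 is O(not inspect_receipt → not ping_server); contrapositively O(ping_server → inspect_receipt). Since O(ping_server) holds, K gives O(inspect_receipt).
Premises 1, 3, 5, 8 do not contribute to this derivation.
Thus O(inspect_receipt), which is F(not inspect_receipt): not inspect_receipt is forbidden.

Forbidden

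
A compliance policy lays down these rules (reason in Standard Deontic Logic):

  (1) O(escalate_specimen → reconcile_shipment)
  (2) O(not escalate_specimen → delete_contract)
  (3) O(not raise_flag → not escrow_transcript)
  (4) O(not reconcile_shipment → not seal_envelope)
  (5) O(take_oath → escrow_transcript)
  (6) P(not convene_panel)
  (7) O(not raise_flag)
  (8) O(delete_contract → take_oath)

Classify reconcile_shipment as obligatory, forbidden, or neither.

Obligatory

From premise 7 we have O(not raise_flag).
Applying K to premise 3 (O(not raise_flag → not escrow_transcript)) and O(not raise_flag) yields O(not escrow_transcript).
Premise 5 is O(take_oath → escrow_transcript); contrapositively O(not escrow_transcript → not take_oath). Since O(not escrow_transcript) holds, K gives O(not take_oath).
Premise 8, O(delete_contract → take_oath), contraposes to O(not take_oath → not delete_contract); with O(not take_oath) we get O(not delete_contract).
Premise 2, O(not escalate_specimen → delete_contract), contraposes to O(not delete_contract → escalate_specimen); with O(not delete_contract) we get O(escalate_specimen).
Premise 1 is O(escalate_specimen → reconcile_shipment); since O(escalate_specimen), deontic closure gives O(reconcile_shipment).
Premises 4, 6 do not contribute to this derivation.
Hence reconcile_shipment is obligatory.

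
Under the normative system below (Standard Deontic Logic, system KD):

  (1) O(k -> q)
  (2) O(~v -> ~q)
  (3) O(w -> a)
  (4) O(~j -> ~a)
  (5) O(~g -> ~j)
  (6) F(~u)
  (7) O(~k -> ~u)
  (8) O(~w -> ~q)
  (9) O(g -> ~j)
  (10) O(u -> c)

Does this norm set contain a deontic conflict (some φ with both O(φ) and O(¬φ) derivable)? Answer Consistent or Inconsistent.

By case analysis on ~g: premise 5 gives O(~g -> ~j) and premise 9 gives O(g -> ~j), so O(~j) either way.
From O(~j) and premise 4, O(~j -> ~a), we obtain O(~a).
The contrapositive of premise 3 (O(w -> a)) is O(~a -> ~w), and O(~a) is already established, so O(~w).
With premise 8, O(~w -> ~q), the K-axiom yields O(~q).
Premise 1 is O(k -> q); contrapositively O(~q -> ~k). Since O(~q) holds, K gives O(~k).
Premise 7 is O(~k -> ~u); since O(~k), deontic closure gives O(~u).
Yet premise 6 is F(~u), i.e. O(u).
We now have both O(~u) and O(u) — u is simultaneously obligatory and forbidden, violating the D-axiom.

Inconsistent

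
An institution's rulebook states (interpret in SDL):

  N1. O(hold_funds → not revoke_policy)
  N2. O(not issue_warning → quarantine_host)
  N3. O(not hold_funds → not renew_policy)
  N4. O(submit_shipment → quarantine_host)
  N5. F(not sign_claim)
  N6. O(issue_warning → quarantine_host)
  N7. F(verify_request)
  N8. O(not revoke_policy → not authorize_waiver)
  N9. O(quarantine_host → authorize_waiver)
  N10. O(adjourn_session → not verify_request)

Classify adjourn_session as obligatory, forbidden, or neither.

Neither

Premise 10 is O(adjourn_session → not verify_request); even if O(not verify_request) held, inferring O(adjourn_session) would be affirming the consequent — invalid.
No premise or chain of K-axiom applications forces O(adjourn_session), and none forces O(not adjourn_session). So adjourn_session is neither obligatory nor forbidden under these norms.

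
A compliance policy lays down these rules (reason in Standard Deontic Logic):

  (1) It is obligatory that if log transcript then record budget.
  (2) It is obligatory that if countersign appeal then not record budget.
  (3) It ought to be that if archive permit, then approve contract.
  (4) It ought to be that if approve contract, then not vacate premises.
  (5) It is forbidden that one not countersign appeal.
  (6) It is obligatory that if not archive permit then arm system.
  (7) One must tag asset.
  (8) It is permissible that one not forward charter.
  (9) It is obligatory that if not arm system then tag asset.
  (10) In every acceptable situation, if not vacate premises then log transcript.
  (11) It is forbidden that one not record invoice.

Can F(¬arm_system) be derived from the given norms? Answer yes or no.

Yes

F(¬countersign_appeal) at premise 5 means O(countersign_appeal).
From O(countersign_appeal) and premise 2, O(countersign_appeal → ¬record_budget), we obtain O(¬record_budget).
Premise 1, O(log_transcript → record_budget), contraposes to O(¬record_budget → ¬log_transcript); with O(¬record_budget) we get O(¬log_transcript).
Premise 10, O(¬vacate_premises → log_transcript), contraposes to O(¬log_transcript → vacate_premises); with O(¬log_transcript) we get O(vacate_premises).
Premise 4 is O(approve_contract → ¬vacate_premises); contrapositively O(vacate_premises → ¬approve_contract). Since O(vacate_premises) holds, K gives O(¬approve_contract).
Premise 3, O(archive_permit → approve_contract), contraposes to O(¬approve_contract → ¬archive_permit); with O(¬approve_contract) we get O(¬archive_permit).
Premise 6 is O(¬archive_permit → arm_system); since O(¬archive_permit), deontic closure gives O(arm_system).
Premises 7, 8, 9, 11 do not contribute to this derivation.
So O(arm_system) holds, i.e. F(¬arm_system). The claim follows.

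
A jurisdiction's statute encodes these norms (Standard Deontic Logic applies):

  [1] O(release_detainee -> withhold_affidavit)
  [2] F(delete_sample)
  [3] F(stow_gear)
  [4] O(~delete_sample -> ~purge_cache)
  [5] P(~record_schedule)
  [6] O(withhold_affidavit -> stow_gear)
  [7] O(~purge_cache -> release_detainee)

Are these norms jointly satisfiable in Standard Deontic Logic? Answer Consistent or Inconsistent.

Premise 3 is F(stow_gear), i.e. O(~stow_gear).
Premise 6 is O(withhold_affidavit -> stow_gear); contrapositively O(~stow_gear -> ~withhold_affidavit). Since O(~stow_gear) holds, K gives O(~withhold_affidavit).
Premise 1, O(release_detainee -> withhold_affidavit), contraposes to O(~withhold_affidavit -> ~release_detainee); with O(~withhold_affidavit) we get O(~release_detainee).
The contrapositive of premise 7 (O(~purge_cache -> release_detainee)) is O(~release_detainee -> purge_cache), and O(~release_detainee) is already established, so O(purge_cache).
Premise 4, O(~delete_sample -> ~purge_cache), contraposes to O(purge_cache -> delete_sample); with O(purge_cache) we get O(delete_sample).
But premise 2, F(delete_sample), means O(~delete_sample).
We now have both O(delete_sample) and O(~delete_sample) — delete_sample is simultaneously obligatory and forbidden, violating the D-axiom.

Inconsistent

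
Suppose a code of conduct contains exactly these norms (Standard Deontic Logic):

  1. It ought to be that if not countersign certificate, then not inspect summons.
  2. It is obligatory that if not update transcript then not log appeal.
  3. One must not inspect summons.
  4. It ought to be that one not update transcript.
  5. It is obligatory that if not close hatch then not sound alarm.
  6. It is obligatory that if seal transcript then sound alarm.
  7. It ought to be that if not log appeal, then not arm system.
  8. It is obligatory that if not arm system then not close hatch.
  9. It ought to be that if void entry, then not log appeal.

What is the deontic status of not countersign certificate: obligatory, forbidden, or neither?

Neither

Premise 1 is O(¬countersign_certificate → ¬inspect_summons); even if O(¬inspect_summons) held, inferring O(¬countersign_certificate) would be affirming the consequent — invalid.
No premise or chain of K-axiom applications forces O(¬countersign_certificate), and none forces O(countersign_certificate). So ¬countersign_certificate is neither obligatory nor forbidden under these norms.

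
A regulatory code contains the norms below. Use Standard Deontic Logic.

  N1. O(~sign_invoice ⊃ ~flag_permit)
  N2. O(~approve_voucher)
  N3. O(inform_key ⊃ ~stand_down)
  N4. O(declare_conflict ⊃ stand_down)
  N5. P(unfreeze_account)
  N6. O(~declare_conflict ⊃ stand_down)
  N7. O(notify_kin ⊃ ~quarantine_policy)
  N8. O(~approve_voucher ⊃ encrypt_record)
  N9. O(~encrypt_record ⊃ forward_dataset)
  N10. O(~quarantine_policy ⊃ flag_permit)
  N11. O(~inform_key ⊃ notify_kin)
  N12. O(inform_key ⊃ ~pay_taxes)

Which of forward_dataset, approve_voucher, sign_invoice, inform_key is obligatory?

sign_invoice

Premises 4 and 6 cover both cases: O(declare_conflict ⊃ stand_down) and O(~declare_conflict ⊃ stand_down). Since declare_conflict ∨ ~declare_conflict is a tautology, O(stand_down) follows.
Premise 3 is O(inform_key ⊃ ~stand_down); contrapositively O(stand_down ⊃ ~inform_key). Since O(stand_down) holds, K gives O(~inform_key).
With premise 11, O(~inform_key ⊃ notify_kin), the K-axiom yields O(notify_kin).
Premise 7 is O(notify_kin ⊃ ~quarantine_policy); since O(notify_kin), deontic closure gives O(~quarantine_policy).
Premise 10 is O(~quarantine_policy ⊃ flag_permit); since O(~quarantine_policy), deontic closure gives O(flag_permit).
Premise 1, O(~sign_invoice ⊃ ~flag_permit), contraposes to O(flag_permit ⊃ sign_invoice); with O(flag_permit) we get O(sign_invoice).
So O(sign_invoice) holds — sign_invoice is obligatory. None of the other listed options is made obligatory by any chain of premises.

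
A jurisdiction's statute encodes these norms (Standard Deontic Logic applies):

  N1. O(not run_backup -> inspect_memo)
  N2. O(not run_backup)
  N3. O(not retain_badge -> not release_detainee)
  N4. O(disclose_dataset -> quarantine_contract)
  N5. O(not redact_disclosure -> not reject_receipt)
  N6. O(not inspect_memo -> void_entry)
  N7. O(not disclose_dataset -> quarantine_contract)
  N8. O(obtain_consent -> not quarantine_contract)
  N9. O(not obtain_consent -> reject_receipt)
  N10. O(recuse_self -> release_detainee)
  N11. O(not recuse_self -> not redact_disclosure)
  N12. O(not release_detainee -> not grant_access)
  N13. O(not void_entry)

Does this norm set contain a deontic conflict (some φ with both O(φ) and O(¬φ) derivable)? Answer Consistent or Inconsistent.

Premise 6 is O(not inspect_memo -> void_entry), but O(not inspect_memo) is not derivable from the premises, so it does not yield O(void_entry).
So O(void_entry) is not derivable, and the apparent clash with O(not void_entry) does not arise.
A world satisfying every obligation exists (e.g. disclose_dataset=false, grant_access=false, inspect_memo=true, obtain_consent=false, quarantine_contract=true, recuse_self=true, redact_disclosure=true, reject_receipt=true, release_detainee=true, retain_badge=true, run_backup=false, void_entry=false); no atom is both obligatory and forbidden, so the set is consistent.

Consistent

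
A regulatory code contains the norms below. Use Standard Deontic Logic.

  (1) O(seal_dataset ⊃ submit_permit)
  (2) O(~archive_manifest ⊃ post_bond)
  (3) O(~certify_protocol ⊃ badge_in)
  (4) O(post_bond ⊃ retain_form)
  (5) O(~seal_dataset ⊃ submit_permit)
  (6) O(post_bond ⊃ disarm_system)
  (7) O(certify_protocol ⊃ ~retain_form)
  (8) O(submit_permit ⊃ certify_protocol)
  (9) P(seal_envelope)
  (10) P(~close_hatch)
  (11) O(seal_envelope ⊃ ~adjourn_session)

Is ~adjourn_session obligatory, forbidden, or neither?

Premise 11 is O(seal_envelope ⊃ ~adjourn_session), but O(seal_envelope) is not derivable from the premises (the permission P(seal_envelope) asserts only ~O(~seal_envelope), not O(seal_envelope)), so it does not yield O(~adjourn_session).
No premise or chain of K-axiom applications forces O(~adjourn_session), and none forces O(adjourn_session). So ~adjourn_session is neither obligatory nor forbidden under these norms.

Neither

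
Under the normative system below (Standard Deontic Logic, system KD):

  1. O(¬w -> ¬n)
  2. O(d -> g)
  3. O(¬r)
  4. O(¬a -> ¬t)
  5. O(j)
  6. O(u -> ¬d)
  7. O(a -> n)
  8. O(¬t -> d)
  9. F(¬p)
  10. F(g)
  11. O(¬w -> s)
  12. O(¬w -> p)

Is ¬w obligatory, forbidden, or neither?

Premise 10, F(g), is equivalent to O(¬g).
Premise 2, O(d -> g), contraposes to O(¬g -> ¬d); with O(¬g) we get O(¬d).
Premise 8 is O(¬t -> d); contrapositively O(¬d -> t). Since O(¬d) holds, K gives O(t).
The contrapositive of premise 4 (O(¬a -> ¬t)) is O(t -> a), and O(t) is already established, so O(a).
From O(a) and premise 7, O(a -> n), we obtain O(n).
The contrapositive of premise 1 (O(¬w -> ¬n)) is O(n -> w), and O(n) is already established, so O(w).
Premises 3, 5, 6, 9, 11, 12 do not contribute to this derivation.
Thus O(w), which is F(¬w): ¬w is forbidden.

Forbidden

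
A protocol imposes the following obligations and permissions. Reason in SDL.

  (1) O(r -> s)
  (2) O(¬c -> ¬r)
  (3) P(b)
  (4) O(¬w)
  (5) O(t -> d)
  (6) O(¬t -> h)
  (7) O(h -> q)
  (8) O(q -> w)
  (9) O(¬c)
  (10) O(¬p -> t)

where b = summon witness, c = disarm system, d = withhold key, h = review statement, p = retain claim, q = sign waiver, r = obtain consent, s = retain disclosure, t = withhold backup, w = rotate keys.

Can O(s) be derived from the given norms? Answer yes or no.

Premise 1 is O(r -> s), but O(r) is not derivable from the premises, so it does not yield O(s).
No other premise forces O(s). An ideal world satisfying every premise can still have s false, so O(s) is not derivable.

No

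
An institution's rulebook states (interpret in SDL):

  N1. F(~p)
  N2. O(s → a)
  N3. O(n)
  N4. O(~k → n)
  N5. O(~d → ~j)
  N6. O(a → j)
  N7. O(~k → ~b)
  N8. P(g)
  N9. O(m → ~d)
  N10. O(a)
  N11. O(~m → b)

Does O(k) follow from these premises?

Yes

Premise 10 states O(a) outright.
Premise 6 is O(a → j); since O(a), deontic closure gives O(j).
Premise 5 is O(~d → ~j); contrapositively O(j → d). Since O(j) holds, K gives O(d).
The contrapositive of premise 9 (O(m → ~d)) is O(d → ~m), and O(d) is already established, so O(~m).
Premise 11 is O(~m → b); since O(~m), deontic closure gives O(b).
Premise 7, O(~k → ~b), contraposes to O(b → k); with O(b) we get O(k).
Premises 1, 2, 3, 4, 8 do not contribute to this derivation.
So O(k) follows.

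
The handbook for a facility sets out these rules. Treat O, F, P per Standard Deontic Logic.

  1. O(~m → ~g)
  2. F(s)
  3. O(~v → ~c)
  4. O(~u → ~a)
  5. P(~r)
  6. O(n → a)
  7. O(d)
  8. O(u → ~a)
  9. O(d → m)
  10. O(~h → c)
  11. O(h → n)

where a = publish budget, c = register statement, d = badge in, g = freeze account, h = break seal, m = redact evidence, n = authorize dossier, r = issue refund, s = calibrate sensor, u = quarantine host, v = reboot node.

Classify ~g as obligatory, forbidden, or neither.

Neither

Premise 1 is O(~m → ~g), but O(~m) is not derivable from the premises, so it does not yield O(~g).
No premise or chain of K-axiom applications forces O(~g), and none forces O(g). So ~g is neither obligatory nor forbidden under these norms.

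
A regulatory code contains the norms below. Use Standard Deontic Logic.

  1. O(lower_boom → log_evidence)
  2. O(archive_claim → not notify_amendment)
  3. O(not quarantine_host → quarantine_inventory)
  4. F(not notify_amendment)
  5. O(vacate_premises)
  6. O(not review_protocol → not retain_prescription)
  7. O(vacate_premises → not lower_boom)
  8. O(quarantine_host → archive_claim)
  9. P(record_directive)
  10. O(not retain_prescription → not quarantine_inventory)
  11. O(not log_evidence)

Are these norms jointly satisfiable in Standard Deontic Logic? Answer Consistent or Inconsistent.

Consistent

Premise 1 is O(lower_boom → log_evidence), but O(lower_boom) is not derivable from the premises, so it does not yield O(log_evidence).
So O(log_evidence) is not derivable, and the apparent clash with O(not log_evidence) does not arise.
A world satisfying every obligation exists (e.g. archive_claim=false, log_evidence=false, lower_boom=false, notify_amendment=true, quarantine_host=false, quarantine_inventory=true, record_directive=false, retain_prescription=true, review_protocol=true, vacate_premises=true); no atom is both obligatory and forbidden, so the set is consistent.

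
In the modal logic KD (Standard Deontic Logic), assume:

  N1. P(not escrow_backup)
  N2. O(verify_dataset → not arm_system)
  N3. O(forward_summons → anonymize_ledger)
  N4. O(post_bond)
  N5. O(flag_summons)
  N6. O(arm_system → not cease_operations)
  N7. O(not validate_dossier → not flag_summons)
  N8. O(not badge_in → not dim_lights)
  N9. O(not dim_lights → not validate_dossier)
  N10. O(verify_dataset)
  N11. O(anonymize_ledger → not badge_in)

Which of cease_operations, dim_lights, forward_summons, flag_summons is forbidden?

forward_summons

Premise 5 states O(flag_summons) outright.
The contrapositive of premise 7 (O(not validate_dossier → not flag_summons)) is O(flag_summons → validate_dossier), and O(flag_summons) is already established, so O(validate_dossier).
The contrapositive of premise 9 (O(not dim_lights → not validate_dossier)) is O(validate_dossier → dim_lights), and O(validate_dossier) is already established, so O(dim_lights).
Premise 8, O(not badge_in → not dim_lights), contraposes to O(dim_lights → badge_in); with O(dim_lights) we get O(badge_in).
The contrapositive of premise 11 (O(anonymize_ledger → not badge_in)) is O(badge_in → not anonymize_ledger), and O(badge_in) is already established, so O(not anonymize_ledger).
Premise 3 is O(forward_summons → anonymize_ledger); contrapositively O(not anonymize_ledger → not forward_summons). Since O(not anonymize_ledger) holds, K gives O(not forward_summons).
So O(not forward_summons) holds, i.e. forward_summons is forbidden. None of the other listed options is forbidden under the premises.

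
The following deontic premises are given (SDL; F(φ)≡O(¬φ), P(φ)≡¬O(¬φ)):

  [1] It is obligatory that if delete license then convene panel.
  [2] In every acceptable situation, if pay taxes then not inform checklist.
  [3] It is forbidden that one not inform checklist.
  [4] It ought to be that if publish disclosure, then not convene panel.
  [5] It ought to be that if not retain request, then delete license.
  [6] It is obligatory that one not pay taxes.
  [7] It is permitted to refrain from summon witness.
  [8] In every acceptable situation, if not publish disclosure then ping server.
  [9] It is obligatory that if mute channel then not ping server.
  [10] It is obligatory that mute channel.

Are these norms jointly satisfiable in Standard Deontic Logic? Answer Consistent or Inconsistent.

Consistent

Premise 2 is O(pay_taxes → ¬inform_checklist), but O(pay_taxes) is not derivable from the premises, so it does not yield O(¬inform_checklist).
So O(¬inform_checklist) is not derivable, and the apparent clash with O(inform_checklist) does not arise.
A world satisfying every obligation exists (e.g. convene_panel=false, delete_license=false, inform_checklist=true, mute_channel=true, pay_taxes=false, ping_server=false, publish_disclosure=true, retain_request=true, summon_witness=false); no atom is both obligatory and forbidden, so the set is consistent.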